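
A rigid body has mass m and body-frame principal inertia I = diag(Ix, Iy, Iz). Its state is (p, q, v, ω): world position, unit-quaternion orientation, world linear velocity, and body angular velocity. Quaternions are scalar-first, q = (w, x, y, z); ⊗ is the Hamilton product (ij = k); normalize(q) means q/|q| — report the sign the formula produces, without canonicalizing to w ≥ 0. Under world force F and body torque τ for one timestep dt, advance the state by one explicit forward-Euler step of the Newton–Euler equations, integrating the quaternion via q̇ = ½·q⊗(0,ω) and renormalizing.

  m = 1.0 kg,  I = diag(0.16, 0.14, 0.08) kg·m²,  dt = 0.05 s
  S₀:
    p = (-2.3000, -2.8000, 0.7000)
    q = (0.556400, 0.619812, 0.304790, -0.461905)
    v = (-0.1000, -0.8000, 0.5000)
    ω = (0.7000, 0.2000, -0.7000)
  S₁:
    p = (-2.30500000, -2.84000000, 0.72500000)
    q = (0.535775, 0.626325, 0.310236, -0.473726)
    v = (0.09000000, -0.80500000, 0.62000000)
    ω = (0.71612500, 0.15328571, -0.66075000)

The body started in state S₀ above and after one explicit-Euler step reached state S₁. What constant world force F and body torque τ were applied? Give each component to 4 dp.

Δv = v₁−v₀ = (0.19000000, -0.00500000, 0.12000000)
F = m·Δv/dt = (3.8000, -0.1000, 2.4000)
rate change Δω = (0.01612500, -0.04671429, 0.03925000)
applied torque τ = (0.0600, -0.1700, 0.0600)

F = (3.8000, -0.1000, 2.4000)
τ = (0.0600, -0.1700, 0.0600)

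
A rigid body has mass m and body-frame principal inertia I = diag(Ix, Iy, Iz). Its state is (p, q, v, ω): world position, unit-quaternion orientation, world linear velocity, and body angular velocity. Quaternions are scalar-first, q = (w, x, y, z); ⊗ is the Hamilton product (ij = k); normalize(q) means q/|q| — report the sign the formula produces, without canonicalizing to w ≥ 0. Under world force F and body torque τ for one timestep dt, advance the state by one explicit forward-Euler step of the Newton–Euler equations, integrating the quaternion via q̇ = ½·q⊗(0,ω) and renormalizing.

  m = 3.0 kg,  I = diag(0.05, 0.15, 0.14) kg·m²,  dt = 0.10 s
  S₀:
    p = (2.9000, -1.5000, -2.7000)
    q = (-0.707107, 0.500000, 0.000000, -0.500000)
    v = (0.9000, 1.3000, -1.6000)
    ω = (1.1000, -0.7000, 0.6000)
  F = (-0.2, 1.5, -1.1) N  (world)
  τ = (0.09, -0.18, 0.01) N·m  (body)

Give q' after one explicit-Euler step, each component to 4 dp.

q' = (-0.7178, 0.4425, -0.0177, -0.5373)

2q̇ = q⊗(0,ω) = (-0.2500000, -1.1278177, -0.3550251, -0.7742642)
q + ½dt·q⊗(0,ω), renormalized = (-0.7178, 0.4425, -0.0177, -0.5373)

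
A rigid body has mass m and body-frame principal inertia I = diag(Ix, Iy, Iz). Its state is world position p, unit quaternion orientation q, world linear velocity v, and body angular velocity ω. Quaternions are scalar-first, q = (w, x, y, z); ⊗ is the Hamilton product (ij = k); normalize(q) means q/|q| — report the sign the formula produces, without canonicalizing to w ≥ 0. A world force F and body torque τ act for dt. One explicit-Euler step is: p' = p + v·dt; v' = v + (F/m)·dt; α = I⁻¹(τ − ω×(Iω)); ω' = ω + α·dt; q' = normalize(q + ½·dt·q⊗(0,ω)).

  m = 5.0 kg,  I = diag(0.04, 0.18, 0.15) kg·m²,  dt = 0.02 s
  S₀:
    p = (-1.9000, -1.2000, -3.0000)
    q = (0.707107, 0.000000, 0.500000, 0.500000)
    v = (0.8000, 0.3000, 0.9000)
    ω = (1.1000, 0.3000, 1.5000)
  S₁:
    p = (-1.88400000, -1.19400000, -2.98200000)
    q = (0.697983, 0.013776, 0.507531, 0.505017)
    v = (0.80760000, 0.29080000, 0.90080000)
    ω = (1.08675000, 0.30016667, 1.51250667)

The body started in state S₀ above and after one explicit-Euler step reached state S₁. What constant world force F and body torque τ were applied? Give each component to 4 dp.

velocity change Δv = (0.00760000, -0.00920000, 0.00080000)
applied force F = (1.9000, -2.3000, 0.2000)
Δω = ω₁−ω₀ = (-0.01325000, 0.00016667, 0.01250667)
ω₀×(Iω₀) = (-0.0135, -0.1815, 0.0462)
τ = I·(Δω/dt) + ω₀×(Iω₀) = (-0.0400, -0.1800, 0.1400)

F = (1.9000, -2.3000, 0.2000)
τ = (-0.0400, -0.1800, 0.1400)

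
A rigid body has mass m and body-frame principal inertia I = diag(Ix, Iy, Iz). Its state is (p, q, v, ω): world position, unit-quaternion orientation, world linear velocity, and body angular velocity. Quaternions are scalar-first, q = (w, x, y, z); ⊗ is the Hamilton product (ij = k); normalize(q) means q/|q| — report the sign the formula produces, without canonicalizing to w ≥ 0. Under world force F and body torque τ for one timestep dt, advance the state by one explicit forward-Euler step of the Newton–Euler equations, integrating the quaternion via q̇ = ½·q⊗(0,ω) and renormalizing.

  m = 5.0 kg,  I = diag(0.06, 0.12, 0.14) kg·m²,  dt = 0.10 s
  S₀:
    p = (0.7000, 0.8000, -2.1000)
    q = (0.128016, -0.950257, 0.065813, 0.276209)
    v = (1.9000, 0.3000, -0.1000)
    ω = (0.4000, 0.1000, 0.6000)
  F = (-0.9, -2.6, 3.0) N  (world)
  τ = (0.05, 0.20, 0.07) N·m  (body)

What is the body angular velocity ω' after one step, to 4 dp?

angular accel α = (0.8133, 1.8267, 0.4829)
new body rate ω' = (0.4813, 0.2827, 0.6483)

ω' = (0.4813, 0.2827, 0.6483)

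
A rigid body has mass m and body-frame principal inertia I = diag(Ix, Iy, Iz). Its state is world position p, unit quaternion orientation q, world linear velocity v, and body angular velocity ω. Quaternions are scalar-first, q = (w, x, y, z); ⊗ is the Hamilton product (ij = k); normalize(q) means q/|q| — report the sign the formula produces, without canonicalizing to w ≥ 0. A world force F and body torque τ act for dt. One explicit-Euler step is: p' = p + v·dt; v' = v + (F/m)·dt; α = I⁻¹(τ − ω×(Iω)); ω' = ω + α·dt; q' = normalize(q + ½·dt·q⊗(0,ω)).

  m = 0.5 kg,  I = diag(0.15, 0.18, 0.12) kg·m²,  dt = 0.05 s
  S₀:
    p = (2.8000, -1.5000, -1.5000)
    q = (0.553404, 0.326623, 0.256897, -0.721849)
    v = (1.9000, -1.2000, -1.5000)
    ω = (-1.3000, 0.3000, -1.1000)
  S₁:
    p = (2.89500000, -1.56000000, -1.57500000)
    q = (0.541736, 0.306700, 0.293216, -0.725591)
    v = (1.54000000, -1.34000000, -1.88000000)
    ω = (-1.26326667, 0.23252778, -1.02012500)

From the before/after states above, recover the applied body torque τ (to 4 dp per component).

Δω = ω₁−ω₀ = (0.03673333, -0.06747222, 0.07987500)
τ = I·(Δω/dt) + ω₀×(Iω₀) = (0.1300, -0.2000, 0.1800)

τ = (0.1300, -0.2000, 0.1800)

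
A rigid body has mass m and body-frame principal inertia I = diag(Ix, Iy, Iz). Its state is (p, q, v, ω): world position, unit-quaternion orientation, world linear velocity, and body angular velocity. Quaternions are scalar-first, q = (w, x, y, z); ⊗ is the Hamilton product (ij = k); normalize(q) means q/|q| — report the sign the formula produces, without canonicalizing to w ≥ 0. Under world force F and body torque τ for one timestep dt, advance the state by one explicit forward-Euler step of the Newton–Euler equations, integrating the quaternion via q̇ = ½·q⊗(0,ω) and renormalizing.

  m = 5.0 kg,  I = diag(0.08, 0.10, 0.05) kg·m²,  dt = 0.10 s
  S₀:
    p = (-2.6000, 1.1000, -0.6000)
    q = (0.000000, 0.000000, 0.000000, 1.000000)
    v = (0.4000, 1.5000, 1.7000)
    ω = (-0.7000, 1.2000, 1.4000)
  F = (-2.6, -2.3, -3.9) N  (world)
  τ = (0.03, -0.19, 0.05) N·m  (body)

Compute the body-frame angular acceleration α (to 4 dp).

α = (1.4250, -1.6060, 1.3360)

precession coupling ω×(Iω) = (-0.0840, -0.0294, -0.0168)
α = I⁻¹(τ − ω×Iω) = (1.4250, -1.6060, 1.3360)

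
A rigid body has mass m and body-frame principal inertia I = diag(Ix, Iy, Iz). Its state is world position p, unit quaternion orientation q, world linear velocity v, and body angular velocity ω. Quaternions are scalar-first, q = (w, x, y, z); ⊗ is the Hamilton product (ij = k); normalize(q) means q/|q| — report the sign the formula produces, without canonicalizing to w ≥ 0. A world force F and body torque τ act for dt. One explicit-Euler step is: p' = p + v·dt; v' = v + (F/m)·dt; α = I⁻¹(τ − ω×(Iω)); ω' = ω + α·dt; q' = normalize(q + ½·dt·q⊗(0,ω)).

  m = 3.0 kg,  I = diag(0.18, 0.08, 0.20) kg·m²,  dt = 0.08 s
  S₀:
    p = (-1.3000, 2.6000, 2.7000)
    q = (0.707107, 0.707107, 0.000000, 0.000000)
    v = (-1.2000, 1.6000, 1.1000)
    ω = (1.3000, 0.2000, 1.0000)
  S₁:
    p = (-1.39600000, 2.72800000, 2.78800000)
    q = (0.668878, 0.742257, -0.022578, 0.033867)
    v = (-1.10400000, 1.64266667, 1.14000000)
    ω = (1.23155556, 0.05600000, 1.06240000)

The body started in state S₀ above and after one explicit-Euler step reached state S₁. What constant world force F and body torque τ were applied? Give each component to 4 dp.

F = (3.6000, 1.6000, 1.5000)
τ = (-0.1300, -0.1700, 0.1300)

v₁ − v₀ = (0.09600000, 0.04266667, 0.04000000)
applied force F = (3.6000, 1.6000, 1.5000)
rate change Δω = (-0.06844444, -0.14400000, 0.06240000)
τ = I·(Δω/dt) + ω₀×(Iω₀) = (-0.1300, -0.1700, 0.1300)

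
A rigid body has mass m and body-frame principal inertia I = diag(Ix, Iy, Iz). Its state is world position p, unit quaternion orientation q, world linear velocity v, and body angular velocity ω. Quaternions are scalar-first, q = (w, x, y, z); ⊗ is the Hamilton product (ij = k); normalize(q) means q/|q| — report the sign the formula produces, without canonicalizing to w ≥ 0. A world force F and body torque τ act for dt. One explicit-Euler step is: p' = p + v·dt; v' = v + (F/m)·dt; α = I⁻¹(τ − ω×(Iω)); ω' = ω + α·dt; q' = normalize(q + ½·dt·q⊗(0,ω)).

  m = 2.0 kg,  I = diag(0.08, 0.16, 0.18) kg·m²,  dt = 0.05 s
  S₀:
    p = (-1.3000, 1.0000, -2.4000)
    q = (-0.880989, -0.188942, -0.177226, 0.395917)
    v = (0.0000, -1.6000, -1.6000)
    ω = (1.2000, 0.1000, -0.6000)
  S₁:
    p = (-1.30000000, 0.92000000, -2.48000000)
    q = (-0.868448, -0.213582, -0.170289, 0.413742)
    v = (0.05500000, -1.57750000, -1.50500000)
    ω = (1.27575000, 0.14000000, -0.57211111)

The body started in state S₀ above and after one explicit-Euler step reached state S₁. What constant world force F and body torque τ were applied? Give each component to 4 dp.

F = (2.2000, 0.9000, 3.8000)
τ = (0.1200, 0.2000, 0.1100)

rate change Δω = (0.07575000, 0.04000000, 0.02788889)
ω₀×(Iω₀) = (-0.0012, 0.0720, 0.0096)
τ = I·(Δω/dt) + ω₀×(Iω₀) = (0.1200, 0.2000, 0.1100)
velocity change Δv = (0.05500000, 0.02250000, 0.09500000)
m·(v₁−v₀)/dt = (2.2000, 0.9000, 3.8000)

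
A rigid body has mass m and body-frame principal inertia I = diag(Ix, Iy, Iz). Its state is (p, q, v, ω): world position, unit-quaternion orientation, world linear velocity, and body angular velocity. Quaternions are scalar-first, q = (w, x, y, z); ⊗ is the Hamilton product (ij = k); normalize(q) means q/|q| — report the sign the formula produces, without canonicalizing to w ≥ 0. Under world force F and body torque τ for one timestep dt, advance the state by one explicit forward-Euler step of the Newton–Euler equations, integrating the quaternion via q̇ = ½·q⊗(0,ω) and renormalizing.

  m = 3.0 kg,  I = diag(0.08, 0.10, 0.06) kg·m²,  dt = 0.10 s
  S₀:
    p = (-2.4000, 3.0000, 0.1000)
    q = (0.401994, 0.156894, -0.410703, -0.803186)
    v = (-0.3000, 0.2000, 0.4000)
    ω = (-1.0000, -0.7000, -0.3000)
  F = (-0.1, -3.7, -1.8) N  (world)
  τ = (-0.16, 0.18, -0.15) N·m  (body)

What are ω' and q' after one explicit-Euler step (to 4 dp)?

α = I⁻¹(τ − ω×Iω) = (-1.8950, 1.7400, -2.7333)
ω + α·dt = (-1.1895, -0.5260, -0.5733)
2q̇ = q⊗(0,ω) = (-0.3715539, -0.8410133, 0.5688584, -0.6411270)
q + ½dt·q⊗(0,ω), renormalized = (0.3827, 0.1146, -0.3815, -0.8336)

ω' = (-1.1895, -0.5260, -0.5733)
q' = (0.3827, 0.1146, -0.3815, -0.8336)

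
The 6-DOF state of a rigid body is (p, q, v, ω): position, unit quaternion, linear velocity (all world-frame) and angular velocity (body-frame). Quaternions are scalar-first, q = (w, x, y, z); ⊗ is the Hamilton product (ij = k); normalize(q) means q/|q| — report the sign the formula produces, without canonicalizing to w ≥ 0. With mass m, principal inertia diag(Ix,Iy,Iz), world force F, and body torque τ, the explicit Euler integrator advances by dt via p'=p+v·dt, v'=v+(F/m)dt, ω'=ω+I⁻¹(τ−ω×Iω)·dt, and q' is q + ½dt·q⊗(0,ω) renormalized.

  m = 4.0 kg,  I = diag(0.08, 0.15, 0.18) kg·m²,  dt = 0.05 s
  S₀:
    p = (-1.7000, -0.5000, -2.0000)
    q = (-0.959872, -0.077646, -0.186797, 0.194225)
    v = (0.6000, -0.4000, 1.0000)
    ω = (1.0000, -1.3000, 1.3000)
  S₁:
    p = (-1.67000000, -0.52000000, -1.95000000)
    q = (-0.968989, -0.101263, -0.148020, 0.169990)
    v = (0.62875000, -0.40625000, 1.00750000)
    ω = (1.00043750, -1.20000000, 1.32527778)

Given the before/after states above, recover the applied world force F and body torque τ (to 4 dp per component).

F = (2.3000, -0.5000, 0.6000)
τ = (-0.0500, 0.1700, 0.0000)

rate change Δω = (0.00043750, 0.10000000, 0.02527778)
τ = I·(Δω/dt) + ω₀×(Iω₀) = (-0.0500, 0.1700, 0.0000)
v₁ − v₀ = (0.02875000, -0.00625000, 0.00750000)
applied force F = (2.3000, -0.5000, 0.6000)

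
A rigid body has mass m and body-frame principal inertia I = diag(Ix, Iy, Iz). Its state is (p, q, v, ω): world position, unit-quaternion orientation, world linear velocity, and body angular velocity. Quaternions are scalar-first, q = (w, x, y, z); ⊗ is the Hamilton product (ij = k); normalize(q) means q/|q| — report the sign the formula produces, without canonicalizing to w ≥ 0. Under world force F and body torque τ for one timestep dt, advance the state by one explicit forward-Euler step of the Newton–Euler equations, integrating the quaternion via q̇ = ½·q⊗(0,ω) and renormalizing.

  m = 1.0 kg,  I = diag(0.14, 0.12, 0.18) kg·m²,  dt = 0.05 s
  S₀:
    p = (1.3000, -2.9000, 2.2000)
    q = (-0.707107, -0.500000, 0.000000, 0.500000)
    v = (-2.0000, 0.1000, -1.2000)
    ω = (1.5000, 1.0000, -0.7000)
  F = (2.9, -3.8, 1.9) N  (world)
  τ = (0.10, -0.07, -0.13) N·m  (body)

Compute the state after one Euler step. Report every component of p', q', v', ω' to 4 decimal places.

p' = (1.2000, -2.8950, 2.1400)
q' = (-0.6788, -0.5384, -0.0077, 0.4993)
v' = (-1.8550, -0.0900, -1.1050)
ω' = (1.5507, 0.9533, -0.7278)

a = (2.9000, -3.8000, 1.9000)
new position p' = (1.2000, -2.8950, 2.1400)
v + (F/m)dt = (-1.8550, -0.0900, -1.1050)
precession coupling ω×(Iω) = (-0.0420, 0.0420, -0.0300)
(τ − ω×Iω)/I = (1.0143, -0.9333, -0.5556)
ω + α·dt = (1.5507, 0.9533, -0.7278)
q⊗(0,ω) = (1.1000000, -1.5606605, -0.3071070, -0.0050251)
updated quaternion q' = (-0.6788, -0.5384, -0.0077, 0.4993)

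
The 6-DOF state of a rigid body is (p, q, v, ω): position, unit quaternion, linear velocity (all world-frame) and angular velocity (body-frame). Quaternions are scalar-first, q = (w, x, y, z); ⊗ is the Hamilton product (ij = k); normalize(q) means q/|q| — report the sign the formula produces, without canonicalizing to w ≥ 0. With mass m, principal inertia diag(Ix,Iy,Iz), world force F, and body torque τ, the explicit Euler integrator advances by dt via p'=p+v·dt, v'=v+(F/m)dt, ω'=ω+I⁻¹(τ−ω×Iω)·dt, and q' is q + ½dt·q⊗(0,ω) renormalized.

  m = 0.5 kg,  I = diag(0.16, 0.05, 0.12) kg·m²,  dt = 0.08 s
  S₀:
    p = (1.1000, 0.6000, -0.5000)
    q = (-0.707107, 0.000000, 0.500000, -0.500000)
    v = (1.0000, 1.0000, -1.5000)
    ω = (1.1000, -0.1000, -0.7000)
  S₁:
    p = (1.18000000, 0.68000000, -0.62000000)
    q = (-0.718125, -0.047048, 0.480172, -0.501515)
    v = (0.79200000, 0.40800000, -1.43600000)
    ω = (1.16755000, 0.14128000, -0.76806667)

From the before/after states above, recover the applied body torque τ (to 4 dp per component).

τ = (0.1400, 0.1200, -0.0900)

Δω = ω₁−ω₀ = (0.06755000, 0.24128000, -0.06806667)
ω₀×(Iω₀) = (0.0049, -0.0308, 0.0121)
τ = I·(Δω/dt) + ω₀×(Iω₀) = (0.1400, 0.1200, -0.0900)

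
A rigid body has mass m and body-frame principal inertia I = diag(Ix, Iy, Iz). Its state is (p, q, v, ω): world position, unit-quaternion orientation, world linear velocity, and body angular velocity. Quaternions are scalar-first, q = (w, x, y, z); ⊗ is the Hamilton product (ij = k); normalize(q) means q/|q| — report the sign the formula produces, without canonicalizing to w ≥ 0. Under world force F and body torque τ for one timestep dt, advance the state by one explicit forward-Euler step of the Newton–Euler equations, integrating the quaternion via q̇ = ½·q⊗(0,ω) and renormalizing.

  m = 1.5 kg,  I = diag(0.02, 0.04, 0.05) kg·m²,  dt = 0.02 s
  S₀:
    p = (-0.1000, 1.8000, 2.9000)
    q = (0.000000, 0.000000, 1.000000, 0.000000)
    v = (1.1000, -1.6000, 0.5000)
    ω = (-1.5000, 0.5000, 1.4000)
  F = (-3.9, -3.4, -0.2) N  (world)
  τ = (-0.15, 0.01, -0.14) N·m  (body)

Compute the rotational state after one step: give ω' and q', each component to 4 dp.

ω' = (-1.6570, 0.4735, 1.3500)
q' = (-0.0050, 0.0140, 0.9998, 0.0150)

precession coupling ω×(Iω) = (0.0070, 0.0630, -0.0150)
α = I⁻¹(τ − ω×Iω) = (-7.8500, -1.3250, -2.5000)
new body rate ω' = (-1.6570, 0.4735, 1.3500)
2q̇ = q⊗(0,ω) = (-0.5000000, 1.4000000, 0.0000000, 1.5000000)
q + ½dt·q⊗(0,ω), renormalized = (-0.0050, 0.0140, 0.9998, 0.0150)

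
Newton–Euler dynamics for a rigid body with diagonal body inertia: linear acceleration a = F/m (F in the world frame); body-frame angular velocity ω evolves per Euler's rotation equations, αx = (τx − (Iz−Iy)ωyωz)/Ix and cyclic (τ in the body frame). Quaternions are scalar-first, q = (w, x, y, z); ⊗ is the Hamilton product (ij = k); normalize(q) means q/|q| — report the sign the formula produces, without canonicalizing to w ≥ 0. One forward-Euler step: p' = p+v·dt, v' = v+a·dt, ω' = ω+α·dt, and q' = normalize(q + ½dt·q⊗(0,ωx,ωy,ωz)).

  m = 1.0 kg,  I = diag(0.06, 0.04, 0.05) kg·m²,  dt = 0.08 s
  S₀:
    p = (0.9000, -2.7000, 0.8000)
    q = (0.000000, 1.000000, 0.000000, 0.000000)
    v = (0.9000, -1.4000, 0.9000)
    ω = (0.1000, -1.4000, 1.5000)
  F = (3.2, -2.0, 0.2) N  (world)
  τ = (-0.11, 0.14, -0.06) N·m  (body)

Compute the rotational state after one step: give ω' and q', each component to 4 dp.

gyro term ω×Iω = (-0.0210, 0.0015, 0.0028)
α = I⁻¹(τ − ω×Iω) = (-1.4833, 3.4625, -1.2560)
ω + α·dt = (-0.0187, -1.1230, 1.3995)
2q̇ = q⊗(0,ω) = (-0.1000000, 0.0000000, -1.5000000, -1.4000000)
q + ½dt·q⊗(0,ω), renormalized = (-0.0040, 0.9966, -0.0598, -0.0558)

ω' = (-0.0187, -1.1230, 1.3995)
q' = (-0.0040, 0.9966, -0.0598, -0.0558)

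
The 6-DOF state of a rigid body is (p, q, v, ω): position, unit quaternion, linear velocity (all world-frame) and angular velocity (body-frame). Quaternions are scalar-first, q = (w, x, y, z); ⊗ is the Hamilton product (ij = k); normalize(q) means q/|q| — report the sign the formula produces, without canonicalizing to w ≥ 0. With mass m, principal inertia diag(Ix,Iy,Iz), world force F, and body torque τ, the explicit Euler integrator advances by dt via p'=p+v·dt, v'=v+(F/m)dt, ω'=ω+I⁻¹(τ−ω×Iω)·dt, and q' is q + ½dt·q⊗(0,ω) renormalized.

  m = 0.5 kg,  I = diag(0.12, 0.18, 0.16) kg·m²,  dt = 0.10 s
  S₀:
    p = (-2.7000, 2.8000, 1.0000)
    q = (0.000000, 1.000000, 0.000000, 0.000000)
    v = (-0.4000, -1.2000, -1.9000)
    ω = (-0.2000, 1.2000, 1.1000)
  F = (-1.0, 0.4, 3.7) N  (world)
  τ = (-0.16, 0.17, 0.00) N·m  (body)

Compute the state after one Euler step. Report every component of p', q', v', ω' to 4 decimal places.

precession coupling ω×(Iω) = (-0.0264, 0.0088, -0.0144)
α = I⁻¹(τ − ω×Iω) = (-1.1133, 0.8956, 0.0900)
new body rate ω' = (-0.3113, 1.2896, 1.1090)
Hamilton product q⊗(0,ω) = (0.2000000, 0.0000000, -1.1000000, 1.2000000)
q' = normalize(q + ½dt·q⊗(0,ω)) = (0.0100, 0.9967, -0.0548, 0.0598)
p' = p + v·dt = (-2.7400, 2.6800, 0.8100)
v + (F/m)dt = (-0.6000, -1.1200, -1.1600)

p' = (-2.7400, 2.6800, 0.8100)
q' = (0.0100, 0.9967, -0.0548, 0.0598)
v' = (-0.6000, -1.1200, -1.1600)
ω' = (-0.3113, 1.2896, 1.1090)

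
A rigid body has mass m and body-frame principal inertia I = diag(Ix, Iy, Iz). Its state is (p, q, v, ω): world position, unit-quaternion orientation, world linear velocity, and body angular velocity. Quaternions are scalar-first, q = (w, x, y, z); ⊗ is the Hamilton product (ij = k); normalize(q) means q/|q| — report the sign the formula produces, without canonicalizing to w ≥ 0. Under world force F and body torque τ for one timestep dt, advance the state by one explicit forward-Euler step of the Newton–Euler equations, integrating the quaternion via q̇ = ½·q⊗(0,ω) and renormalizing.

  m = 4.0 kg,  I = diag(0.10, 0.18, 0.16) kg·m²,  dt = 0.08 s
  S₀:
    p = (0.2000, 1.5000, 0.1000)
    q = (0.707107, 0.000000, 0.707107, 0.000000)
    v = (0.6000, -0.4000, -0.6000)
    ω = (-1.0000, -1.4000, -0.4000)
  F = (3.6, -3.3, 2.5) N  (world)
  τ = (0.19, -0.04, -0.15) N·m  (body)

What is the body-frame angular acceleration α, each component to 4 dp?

precession coupling ω×(Iω) = (-0.0112, -0.0240, 0.1120)
(τ − ω×Iω)/I = (2.0120, -0.0889, -1.6375)

α = (2.0120, -0.0889, -1.6375)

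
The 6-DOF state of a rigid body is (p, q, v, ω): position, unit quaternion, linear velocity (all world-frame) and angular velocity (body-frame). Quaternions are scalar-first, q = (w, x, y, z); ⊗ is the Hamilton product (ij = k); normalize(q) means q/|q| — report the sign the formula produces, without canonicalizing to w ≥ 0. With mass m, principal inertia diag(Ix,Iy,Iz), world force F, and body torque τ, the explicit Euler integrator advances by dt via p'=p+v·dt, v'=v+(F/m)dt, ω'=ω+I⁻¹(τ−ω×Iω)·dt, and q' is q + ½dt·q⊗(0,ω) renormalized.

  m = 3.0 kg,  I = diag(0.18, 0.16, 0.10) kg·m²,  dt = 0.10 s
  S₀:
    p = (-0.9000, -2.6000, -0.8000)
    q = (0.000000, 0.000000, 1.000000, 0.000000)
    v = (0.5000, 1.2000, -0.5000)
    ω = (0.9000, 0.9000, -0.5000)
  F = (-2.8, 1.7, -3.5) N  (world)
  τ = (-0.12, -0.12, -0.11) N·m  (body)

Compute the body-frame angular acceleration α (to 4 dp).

α = (-0.8167, -0.5250, -0.9380)

gyro term ω×Iω = (0.0270, -0.0360, -0.0162)
(τ − ω×Iω)/I = (-0.8167, -0.5250, -0.9380)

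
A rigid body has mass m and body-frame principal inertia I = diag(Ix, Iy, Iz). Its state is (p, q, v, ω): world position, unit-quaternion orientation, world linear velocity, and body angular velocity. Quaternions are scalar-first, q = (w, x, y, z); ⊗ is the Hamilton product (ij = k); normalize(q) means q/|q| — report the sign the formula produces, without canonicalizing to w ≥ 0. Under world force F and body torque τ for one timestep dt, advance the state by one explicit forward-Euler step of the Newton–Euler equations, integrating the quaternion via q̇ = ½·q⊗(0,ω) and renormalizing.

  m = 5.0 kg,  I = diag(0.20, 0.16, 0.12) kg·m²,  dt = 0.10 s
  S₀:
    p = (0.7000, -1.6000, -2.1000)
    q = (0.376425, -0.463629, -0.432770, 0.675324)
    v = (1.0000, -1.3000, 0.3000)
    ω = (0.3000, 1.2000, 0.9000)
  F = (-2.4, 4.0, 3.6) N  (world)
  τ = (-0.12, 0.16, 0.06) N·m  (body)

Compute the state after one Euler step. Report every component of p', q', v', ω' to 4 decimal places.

linear accel F/m = (-0.4800, 0.8000, 0.7200)
p + v·dt = (0.8000, -1.7300, -2.0700)
new velocity v' = (0.9520, -1.2200, 0.3720)
ω×(Iω) gyroscopic = (-0.0432, 0.0216, -0.0144)
(τ − ω×Iω)/I = (-0.3840, 0.8650, 0.6200)
ω' = ω + α·dt = (0.2616, 1.2865, 0.9620)
2q̇ = q⊗(0,ω) = (0.0506211, -1.0869543, 1.0715733, -0.0877413)
q' = normalize(q + ½dt·q⊗(0,ω)) = (0.3779, -0.5165, -0.3781, 0.6690)

p' = (0.8000, -1.7300, -2.0700)
q' = (0.3779, -0.5165, -0.3781, 0.6690)
v' = (0.9520, -1.2200, 0.3720)
ω' = (0.2616, 1.2865, 0.9620)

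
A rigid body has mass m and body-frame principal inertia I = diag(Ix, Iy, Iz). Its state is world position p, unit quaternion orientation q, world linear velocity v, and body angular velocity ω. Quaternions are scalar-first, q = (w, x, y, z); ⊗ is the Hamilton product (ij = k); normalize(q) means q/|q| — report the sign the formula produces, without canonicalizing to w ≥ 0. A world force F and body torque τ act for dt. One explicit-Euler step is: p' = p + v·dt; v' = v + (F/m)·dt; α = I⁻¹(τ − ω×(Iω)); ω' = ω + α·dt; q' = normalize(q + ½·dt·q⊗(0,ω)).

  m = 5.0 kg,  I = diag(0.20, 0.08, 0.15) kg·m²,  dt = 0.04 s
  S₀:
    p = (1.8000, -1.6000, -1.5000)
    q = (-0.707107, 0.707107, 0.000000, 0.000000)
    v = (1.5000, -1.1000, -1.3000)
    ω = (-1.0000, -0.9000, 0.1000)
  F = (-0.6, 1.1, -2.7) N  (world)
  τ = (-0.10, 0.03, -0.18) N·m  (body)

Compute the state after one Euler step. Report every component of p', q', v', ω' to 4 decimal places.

a = F/m = (-0.1200, 0.2200, -0.5400)
new position p' = (1.8600, -1.6440, -1.5520)
v' = v + a·dt = (1.4952, -1.0912, -1.3216)
gyro term ω×Iω = (-0.0063, -0.0050, -0.1080)
(τ − ω×Iω)/I = (-0.4685, 0.4375, -0.4800)
new body rate ω' = (-1.0187, -0.8825, 0.0808)
q⊗(0,ω) = (0.7071070, 0.7071070, 0.5656856, -0.7071070)
q' = normalize(q + ½dt·q⊗(0,ω)) = (-0.6927, 0.7210, 0.0113, -0.0141)

p' = (1.8600, -1.6440, -1.5520)
q' = (-0.6927, 0.7210, 0.0113, -0.0141)
v' = (1.4952, -1.0912, -1.3216)
ω' = (-1.0187, -0.8825, 0.0808)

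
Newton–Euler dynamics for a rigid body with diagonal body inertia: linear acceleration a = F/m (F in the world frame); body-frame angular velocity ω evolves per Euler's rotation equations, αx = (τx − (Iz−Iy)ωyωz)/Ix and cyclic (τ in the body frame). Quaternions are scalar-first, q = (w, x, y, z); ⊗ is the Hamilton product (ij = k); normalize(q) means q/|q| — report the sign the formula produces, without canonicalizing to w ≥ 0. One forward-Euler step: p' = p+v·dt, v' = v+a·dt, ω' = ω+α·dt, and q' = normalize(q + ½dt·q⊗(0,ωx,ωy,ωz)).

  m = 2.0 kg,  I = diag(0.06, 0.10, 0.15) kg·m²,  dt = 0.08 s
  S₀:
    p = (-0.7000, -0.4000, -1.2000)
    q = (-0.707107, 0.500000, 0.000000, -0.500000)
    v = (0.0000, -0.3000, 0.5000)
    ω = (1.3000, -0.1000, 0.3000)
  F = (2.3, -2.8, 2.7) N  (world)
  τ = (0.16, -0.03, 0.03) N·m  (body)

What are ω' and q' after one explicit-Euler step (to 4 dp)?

ω×(Iω) gyroscopic = (-0.0015, -0.0351, -0.0052)
α = I⁻¹(τ − ω×Iω) = (2.6917, 0.0510, 0.2347)
ω' = ω + α·dt = (1.5153, -0.0959, 0.3188)
q⊗(0,ω) = (-0.5000000, -0.9692391, -0.7292893, -0.2621321)
updated quaternion q' = (-0.7261, 0.4606, -0.0291, -0.5098)

ω' = (1.5153, -0.0959, 0.3188)
q' = (-0.7261, 0.4606, -0.0291, -0.5098)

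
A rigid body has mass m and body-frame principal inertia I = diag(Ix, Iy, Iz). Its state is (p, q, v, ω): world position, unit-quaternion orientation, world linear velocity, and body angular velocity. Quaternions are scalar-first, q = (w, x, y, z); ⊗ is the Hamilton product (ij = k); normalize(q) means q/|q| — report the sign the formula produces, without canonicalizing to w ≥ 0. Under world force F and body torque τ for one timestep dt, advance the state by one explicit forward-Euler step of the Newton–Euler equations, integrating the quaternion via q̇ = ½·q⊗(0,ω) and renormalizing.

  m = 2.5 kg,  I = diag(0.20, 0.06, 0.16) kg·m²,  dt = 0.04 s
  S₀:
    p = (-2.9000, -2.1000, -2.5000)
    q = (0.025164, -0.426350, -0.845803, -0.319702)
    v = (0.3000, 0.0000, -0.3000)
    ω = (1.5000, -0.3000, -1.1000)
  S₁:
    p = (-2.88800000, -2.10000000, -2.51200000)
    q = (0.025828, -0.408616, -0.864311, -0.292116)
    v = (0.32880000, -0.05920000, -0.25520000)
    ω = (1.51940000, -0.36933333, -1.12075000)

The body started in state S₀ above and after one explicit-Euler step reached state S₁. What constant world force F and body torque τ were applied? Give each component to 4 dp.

Δv = v₁−v₀ = (0.02880000, -0.05920000, 0.04480000)
m·(v₁−v₀)/dt = (1.8000, -3.7000, 2.8000)
ω₁ − ω₀ = (0.01940000, -0.06933333, -0.02075000)
precession coupling = (0.0330, -0.0660, 0.0630)
τ = I·(Δω/dt) + ω₀×(Iω₀) = (0.1300, -0.1700, -0.0200)

F = (1.8000, -3.7000, 2.8000)
τ = (0.1300, -0.1700, -0.0200)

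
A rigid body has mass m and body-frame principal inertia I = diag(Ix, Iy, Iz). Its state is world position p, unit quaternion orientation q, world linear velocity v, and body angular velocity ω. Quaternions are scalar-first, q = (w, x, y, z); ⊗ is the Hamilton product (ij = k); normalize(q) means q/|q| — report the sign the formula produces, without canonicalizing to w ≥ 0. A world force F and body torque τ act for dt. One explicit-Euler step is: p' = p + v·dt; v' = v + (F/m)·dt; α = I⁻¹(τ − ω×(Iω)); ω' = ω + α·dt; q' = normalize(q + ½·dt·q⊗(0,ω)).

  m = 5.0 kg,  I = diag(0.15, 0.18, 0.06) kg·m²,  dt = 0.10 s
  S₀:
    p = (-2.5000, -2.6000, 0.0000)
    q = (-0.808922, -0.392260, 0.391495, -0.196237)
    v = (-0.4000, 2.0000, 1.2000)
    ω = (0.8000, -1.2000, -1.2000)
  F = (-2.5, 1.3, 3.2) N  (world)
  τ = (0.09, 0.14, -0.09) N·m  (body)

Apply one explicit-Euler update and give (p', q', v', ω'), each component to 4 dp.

a = F/m = (-0.5000, 0.2600, 0.6400)
new position p' = (-2.5400, -2.4000, 0.1200)
v + (F/m)dt = (-0.4500, 2.0260, 1.2640)
ω×(Iω) gyroscopic = (-0.1728, -0.0864, -0.0288)
angular accel α = (1.7520, 1.2578, -1.0200)
new body rate ω' = (0.9752, -1.0742, -1.3020)
2q̇ = q⊗(0,ω) = (0.5481176, -1.3524160, 0.3430048, 1.1282224)
q' = normalize(q + ½dt·q⊗(0,ω)) = (-0.7781, -0.4579, 0.4069, -0.1392)

p' = (-2.5400, -2.4000, 0.1200)
q' = (-0.7781, -0.4579, 0.4069, -0.1392)
v' = (-0.4500, 2.0260, 1.2640)
ω' = (0.9752, -1.0742, -1.3020)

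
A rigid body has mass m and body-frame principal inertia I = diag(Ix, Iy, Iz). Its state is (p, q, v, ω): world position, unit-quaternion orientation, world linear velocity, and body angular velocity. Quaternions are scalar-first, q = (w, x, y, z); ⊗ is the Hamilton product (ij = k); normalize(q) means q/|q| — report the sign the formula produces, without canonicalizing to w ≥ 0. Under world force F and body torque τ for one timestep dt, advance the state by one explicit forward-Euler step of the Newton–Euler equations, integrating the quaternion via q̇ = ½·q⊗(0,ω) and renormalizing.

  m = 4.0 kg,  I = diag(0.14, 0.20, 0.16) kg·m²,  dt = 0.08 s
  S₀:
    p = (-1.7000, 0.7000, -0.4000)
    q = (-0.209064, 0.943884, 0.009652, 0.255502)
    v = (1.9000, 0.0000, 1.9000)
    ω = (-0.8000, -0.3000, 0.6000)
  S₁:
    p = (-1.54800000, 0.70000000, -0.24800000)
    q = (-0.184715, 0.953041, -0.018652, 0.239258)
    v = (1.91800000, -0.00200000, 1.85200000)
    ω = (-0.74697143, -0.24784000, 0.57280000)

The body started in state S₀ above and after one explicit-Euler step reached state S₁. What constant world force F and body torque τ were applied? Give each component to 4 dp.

F = (0.9000, -0.1000, -2.4000)
τ = (0.1000, 0.1400, -0.0400)

Δω = ω₁−ω₀ = (0.05302857, 0.05216000, -0.02720000)
precession coupling = (0.0072, 0.0096, 0.0144)
I·α + gyro = (0.1000, 0.1400, -0.0400)
Δv = v₁−v₀ = (0.01800000, -0.00200000, -0.04800000)
F = m·Δv/dt = (0.9000, -0.1000, -2.4000)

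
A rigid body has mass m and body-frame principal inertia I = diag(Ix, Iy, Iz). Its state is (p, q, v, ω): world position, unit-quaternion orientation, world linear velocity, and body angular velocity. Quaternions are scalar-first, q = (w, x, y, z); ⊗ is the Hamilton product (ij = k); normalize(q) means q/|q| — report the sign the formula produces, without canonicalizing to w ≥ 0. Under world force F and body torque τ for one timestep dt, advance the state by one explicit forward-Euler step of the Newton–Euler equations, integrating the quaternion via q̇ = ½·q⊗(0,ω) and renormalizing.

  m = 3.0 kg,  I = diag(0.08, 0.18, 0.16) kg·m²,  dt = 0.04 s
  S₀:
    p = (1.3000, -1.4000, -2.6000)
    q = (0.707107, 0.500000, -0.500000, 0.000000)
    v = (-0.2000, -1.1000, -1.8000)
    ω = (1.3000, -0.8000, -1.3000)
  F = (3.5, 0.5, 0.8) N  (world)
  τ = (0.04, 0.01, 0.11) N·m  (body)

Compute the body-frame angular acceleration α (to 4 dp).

α = (0.7600, -0.6956, 1.3375)

precession coupling ω×(Iω) = (-0.0208, 0.1352, -0.1040)
α = I⁻¹(τ − ω×Iω) = (0.7600, -0.6956, 1.3375)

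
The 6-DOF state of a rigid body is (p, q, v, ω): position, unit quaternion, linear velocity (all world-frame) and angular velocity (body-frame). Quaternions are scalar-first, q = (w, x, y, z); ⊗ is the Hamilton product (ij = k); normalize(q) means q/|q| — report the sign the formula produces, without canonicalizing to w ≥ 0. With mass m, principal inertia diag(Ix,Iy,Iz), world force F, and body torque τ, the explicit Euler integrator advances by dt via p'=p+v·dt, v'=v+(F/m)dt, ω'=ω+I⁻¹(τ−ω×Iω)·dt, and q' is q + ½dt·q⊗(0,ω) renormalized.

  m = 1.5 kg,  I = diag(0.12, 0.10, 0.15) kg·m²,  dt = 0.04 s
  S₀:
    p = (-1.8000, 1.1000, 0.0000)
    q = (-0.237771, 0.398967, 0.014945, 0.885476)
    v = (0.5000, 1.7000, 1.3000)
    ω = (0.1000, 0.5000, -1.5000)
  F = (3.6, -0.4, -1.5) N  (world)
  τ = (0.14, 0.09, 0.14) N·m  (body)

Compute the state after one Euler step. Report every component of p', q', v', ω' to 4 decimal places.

p' = (-1.7800, 1.1680, 0.0520)
q' = (-0.2120, 0.3890, 0.0263, 0.8961)
v' = (0.5960, 1.6893, 1.2600)
ω' = (0.1592, 0.5342, -1.4624)

(τ − ω×Iω)/I = (1.4792, 0.8550, 0.9400)
new body rate ω' = (0.1592, 0.5342, -1.4624)
2q̇ = q⊗(0,ω) = (1.2808448, -0.4889326, 0.5681126, 0.5546455)
q' = normalize(q + ½dt·q⊗(0,ω)) = (-0.2120, 0.3890, 0.0263, 0.8961)
linear accel F/m = (2.4000, -0.2667, -1.0000)
new position p' = (-1.7800, 1.1680, 0.0520)
v' = v + a·dt = (0.5960, 1.6893, 1.2600)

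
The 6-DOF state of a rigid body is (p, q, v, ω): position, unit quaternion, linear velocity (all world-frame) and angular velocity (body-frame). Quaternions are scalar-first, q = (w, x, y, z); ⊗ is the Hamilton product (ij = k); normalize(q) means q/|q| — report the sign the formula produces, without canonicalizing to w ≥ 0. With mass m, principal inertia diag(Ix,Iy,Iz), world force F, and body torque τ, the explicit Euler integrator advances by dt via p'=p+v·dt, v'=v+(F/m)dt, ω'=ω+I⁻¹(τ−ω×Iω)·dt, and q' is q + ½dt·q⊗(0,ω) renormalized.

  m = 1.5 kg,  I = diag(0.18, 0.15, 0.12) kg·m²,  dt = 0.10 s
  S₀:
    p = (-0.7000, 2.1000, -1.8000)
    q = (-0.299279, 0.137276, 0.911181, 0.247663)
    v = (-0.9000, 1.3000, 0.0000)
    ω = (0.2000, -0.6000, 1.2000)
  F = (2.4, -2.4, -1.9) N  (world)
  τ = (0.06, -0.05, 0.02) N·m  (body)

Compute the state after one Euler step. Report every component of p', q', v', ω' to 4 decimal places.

precession coupling ω×(Iω) = (0.0216, 0.0144, 0.0036)
angular accel α = (0.2133, -0.4293, 0.1367)
ω + α·dt = (0.2213, -0.6429, 1.2137)
q⊗(0,ω) = (0.2220578, 1.1821592, 0.0643688, -0.6237366)
updated quaternion q' = (-0.2875, 0.1959, 0.9123, 0.2160)
new position p' = (-0.7900, 2.2300, -1.8000)
new velocity v' = (-0.7400, 1.1400, -0.1267)

p' = (-0.7900, 2.2300, -1.8000)
q' = (-0.2875, 0.1959, 0.9123, 0.2160)
v' = (-0.7400, 1.1400, -0.1267)
ω' = (0.2213, -0.6429, 1.2137)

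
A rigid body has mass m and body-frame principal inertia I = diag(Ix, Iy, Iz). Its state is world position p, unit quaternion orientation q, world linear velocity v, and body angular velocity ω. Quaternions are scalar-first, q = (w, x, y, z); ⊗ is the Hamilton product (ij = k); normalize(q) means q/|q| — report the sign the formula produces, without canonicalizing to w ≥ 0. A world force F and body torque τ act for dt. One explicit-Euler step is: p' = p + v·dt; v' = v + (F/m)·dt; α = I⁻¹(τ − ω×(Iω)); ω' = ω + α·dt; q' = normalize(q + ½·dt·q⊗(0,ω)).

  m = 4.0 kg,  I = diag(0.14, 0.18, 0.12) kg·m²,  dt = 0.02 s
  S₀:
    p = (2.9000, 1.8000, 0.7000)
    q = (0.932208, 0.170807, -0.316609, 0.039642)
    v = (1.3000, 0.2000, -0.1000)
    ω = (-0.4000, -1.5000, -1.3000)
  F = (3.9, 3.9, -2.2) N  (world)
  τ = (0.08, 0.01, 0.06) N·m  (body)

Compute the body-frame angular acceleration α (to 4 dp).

α = (1.4071, -0.0022, 0.3000)

gyro term ω×Iω = (-0.1170, 0.0104, 0.0240)
α = I⁻¹(τ − ω×Iω) = (1.4071, -0.0022, 0.3000)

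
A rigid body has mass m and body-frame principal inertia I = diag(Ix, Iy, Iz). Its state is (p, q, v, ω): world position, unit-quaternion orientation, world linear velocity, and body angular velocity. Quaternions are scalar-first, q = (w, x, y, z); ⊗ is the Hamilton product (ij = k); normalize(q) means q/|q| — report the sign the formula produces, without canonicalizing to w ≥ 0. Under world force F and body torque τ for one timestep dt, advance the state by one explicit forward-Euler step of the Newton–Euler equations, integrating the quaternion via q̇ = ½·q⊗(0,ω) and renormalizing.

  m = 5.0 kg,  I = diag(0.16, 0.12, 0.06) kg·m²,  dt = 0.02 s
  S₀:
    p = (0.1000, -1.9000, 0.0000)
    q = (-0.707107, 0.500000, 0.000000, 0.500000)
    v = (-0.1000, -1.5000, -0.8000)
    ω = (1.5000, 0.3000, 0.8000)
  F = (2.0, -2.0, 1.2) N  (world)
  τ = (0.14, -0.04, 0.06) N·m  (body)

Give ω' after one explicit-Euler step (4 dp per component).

ω' = (1.5193, 0.2733, 0.8260)

ω×(Iω) gyroscopic = (-0.0144, 0.1200, -0.0180)
(τ − ω×Iω)/I = (0.9650, -1.3333, 1.3000)
new body rate ω' = (1.5193, 0.2733, 0.8260)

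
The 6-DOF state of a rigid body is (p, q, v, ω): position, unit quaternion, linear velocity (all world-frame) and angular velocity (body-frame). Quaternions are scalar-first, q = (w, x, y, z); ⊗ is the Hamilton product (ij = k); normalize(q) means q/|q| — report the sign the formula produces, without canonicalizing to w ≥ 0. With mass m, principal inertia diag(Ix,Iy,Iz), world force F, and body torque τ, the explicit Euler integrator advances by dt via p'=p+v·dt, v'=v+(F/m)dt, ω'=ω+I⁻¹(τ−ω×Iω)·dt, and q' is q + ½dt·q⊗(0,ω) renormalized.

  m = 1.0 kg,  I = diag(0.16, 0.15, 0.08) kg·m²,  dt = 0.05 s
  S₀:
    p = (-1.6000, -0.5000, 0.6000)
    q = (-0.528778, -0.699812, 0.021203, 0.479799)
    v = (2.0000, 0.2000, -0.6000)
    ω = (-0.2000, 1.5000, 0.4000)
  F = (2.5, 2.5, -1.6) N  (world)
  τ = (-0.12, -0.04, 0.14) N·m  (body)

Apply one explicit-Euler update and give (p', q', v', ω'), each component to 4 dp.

a = (2.5000, 2.5000, -1.6000)
new position p' = (-1.5000, -0.4900, 0.5700)
v + (F/m)dt = (2.1250, 0.3250, -0.6800)
precession coupling ω×(Iω) = (-0.0420, -0.0064, 0.0030)
(τ − ω×Iω)/I = (-0.4875, -0.2240, 1.7125)
ω' = ω + α·dt = (-0.2244, 1.4888, 0.4856)
2q̇ = q⊗(0,ω) = (-0.3636865, -0.6054617, -0.6092020, -1.2569886)
updated quaternion q' = (-0.5375, -0.7144, 0.0060, 0.4480)

p' = (-1.5000, -0.4900, 0.5700)
q' = (-0.5375, -0.7144, 0.0060, 0.4480)
v' = (2.1250, 0.3250, -0.6800)
ω' = (-0.2244, 1.4888, 0.4856)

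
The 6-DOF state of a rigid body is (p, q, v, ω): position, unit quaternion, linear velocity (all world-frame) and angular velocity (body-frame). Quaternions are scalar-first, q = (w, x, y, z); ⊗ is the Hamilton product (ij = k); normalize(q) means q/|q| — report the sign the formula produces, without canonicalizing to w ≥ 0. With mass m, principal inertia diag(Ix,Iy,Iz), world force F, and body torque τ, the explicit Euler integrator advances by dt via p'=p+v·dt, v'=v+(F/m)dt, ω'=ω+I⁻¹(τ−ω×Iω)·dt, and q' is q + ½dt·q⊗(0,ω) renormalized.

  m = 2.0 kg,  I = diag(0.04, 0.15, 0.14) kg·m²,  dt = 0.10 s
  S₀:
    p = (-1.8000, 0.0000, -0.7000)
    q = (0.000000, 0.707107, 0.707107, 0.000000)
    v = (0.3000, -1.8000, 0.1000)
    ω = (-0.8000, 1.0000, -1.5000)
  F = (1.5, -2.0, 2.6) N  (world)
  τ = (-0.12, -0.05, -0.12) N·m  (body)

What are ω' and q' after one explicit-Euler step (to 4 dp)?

(τ − ω×Iω)/I = (-3.3750, 0.4667, -0.2286)
ω' = ω + α·dt = (-1.1375, 1.0467, -1.5229)
2q̇ = q⊗(0,ω) = (-0.1414214, -1.0606605, 1.0606605, 1.2727926)
q' = normalize(q + ½dt·q⊗(0,ω)) = (-0.0070, 0.6509, 0.7565, 0.0633)

ω' = (-1.1375, 1.0467, -1.5229)
q' = (-0.0070, 0.6509, 0.7565, 0.0633)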